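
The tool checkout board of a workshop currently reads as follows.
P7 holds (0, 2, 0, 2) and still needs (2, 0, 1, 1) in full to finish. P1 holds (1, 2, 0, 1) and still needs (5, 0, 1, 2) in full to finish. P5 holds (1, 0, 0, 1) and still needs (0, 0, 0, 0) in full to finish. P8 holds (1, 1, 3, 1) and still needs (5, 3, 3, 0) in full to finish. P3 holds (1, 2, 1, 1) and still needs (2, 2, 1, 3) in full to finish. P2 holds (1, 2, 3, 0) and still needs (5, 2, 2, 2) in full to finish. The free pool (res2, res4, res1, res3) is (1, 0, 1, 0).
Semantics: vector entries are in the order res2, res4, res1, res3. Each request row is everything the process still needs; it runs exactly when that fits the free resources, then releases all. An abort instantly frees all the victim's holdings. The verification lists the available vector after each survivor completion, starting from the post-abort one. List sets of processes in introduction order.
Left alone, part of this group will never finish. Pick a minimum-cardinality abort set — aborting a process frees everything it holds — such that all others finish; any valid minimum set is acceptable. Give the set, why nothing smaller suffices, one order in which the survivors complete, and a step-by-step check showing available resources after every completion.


Minimum abort set: P1 and P2.
Key observation: no ordering could ever have run P8 before the abort of P1 and P2; with (2, 4, 3, 1) back in the pool it fits at step 4.
No one abort is enough; case by case: P7 alone leaves P1 blocked (short on res2); P1 alone leaves P8 blocked (short on res2 and res1); P5 alone leaves P1 blocked (short on res2); P8 alone leaves P1 blocked (short on res2); P3 alone leaves P1 blocked (short on res2); P2 alone leaves P1 blocked (short on res2).
The survivors complete as P5, P7, P3, P8. Verifying each step (starting from the post-abort pool):
  pool = (3, 4, 4, 1)
  run P5 (needs (0, 0, 0, 0), free (3, 4, 4, 1)); after release of (1, 0, 0, 1) the pool is (4, 4, 4, 2)
  run P7 (needs (2, 0, 1, 1), free (4, 4, 4, 2)); after release of (0, 2, 0, 2) the pool is (4, 6, 4, 4)
  run P3 (needs (2, 2, 1, 3), free (4, 6, 4, 4)); after release of (1, 2, 1, 1) the pool is (5, 8, 5, 5)
  run P8 (needs (5, 3, 3, 0), free (5, 8, 5, 5)); after release of (1, 1, 3, 1) the pool is (6, 9, 8, 6)


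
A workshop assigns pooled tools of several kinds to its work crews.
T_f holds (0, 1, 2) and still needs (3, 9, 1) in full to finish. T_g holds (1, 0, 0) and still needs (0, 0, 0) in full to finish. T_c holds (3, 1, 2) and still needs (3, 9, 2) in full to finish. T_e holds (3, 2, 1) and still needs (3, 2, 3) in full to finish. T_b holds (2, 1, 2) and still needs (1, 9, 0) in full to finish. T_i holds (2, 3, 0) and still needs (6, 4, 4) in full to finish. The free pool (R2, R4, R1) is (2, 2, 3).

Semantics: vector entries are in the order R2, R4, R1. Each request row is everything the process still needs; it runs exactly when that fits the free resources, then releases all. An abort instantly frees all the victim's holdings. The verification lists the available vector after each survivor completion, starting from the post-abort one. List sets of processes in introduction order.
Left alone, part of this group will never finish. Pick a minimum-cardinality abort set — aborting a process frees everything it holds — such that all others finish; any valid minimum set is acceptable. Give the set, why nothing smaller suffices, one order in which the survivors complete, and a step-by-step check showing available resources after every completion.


Minimum abort set: T_c and T_b.
Key observation: before aborting T_c and T_b, T_f was permanently blocked — no order could ever run it; afterwards it completes at step 3.
Why nothing smaller works — every single abort fails: T_f alone leaves T_c blocked (short on R4); T_g alone leaves T_f blocked (short on R4); T_c alone leaves T_f blocked (short on R4); T_e alone leaves T_f blocked (short on R4); T_b alone leaves T_f blocked (short on R4); T_i alone leaves T_f blocked (short on R4).
The survivors complete as T_i, T_e, T_f, T_g. Verifying each step (starting from the post-abort pool):
  pool = (7, 4, 7)
  T_i: need (6, 4, 4) fits (7, 4, 7); releases (2, 3, 0), pool now (9, 7, 7)
  T_e: need (3, 2, 3) fits (9, 7, 7); releases (3, 2, 1), pool now (12, 9, 8)
  T_f: need (3, 9, 1) fits (12, 9, 8); releases (0, 1, 2), pool now (12, 10, 10)
  T_g: need (0, 0, 0) fits (12, 10, 10); releases (1, 0, 0), pool now (13, 10, 10)


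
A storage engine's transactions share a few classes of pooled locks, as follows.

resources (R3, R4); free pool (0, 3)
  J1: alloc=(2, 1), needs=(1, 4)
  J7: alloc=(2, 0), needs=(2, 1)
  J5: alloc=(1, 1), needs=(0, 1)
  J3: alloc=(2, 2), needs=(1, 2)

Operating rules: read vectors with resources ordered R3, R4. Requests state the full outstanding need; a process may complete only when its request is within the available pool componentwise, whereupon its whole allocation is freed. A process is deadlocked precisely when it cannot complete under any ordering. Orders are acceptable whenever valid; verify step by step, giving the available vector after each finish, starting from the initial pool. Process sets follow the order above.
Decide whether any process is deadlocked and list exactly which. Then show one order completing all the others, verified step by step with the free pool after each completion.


Nothing here is deadlocked.
Key observation: starting with J5, each completion frees enough for the next — no one is permanently blocked.
One completion order for the rest: J5, J3, J7, J1. Walking it through:
  pool = (0, 3)
  J5 needs (0, 1) <= (0, 3) -> finishes; pool += (1, 1) = (1, 4)
  J3 needs (1, 2) <= (1, 4) -> finishes; pool += (2, 2) = (3, 6)
  J7 needs (2, 1) <= (3, 6) -> finishes; pool += (2, 0) = (5, 6)
  J1 needs (1, 4) <= (5, 6) -> finishes; pool += (2, 1) = (7, 7)


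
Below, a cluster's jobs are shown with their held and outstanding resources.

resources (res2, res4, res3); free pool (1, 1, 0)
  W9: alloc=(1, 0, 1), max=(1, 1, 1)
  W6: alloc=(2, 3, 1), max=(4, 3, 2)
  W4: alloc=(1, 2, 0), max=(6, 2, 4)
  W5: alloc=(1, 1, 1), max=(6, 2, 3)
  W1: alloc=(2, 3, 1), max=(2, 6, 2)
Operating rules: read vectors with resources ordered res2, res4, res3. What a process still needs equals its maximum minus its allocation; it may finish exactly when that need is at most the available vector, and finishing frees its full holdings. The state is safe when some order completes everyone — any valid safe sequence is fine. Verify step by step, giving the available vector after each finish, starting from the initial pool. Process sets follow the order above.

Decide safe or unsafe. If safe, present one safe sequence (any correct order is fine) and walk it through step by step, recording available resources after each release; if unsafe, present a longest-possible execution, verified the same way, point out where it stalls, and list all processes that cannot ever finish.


SAFE, for example via the order W9, W6, W1, W5, W4.
Key observation: reading the order forward, W9 is the first process whose need (0, 1, 0) meets the free pool (1, 1, 0) exactly on a resource it requests.
Step-by-step check:
  pool = (1, 1, 0)
  run W9 (needs (0, 1, 0), free (1, 1, 0)); after release of (1, 0, 1) the pool is (2, 1, 1)
  run W6 (needs (2, 0, 1), free (2, 1, 1)); after release of (2, 3, 1) the pool is (4, 4, 2)
  run W1 (needs (0, 3, 1), free (4, 4, 2)); after release of (2, 3, 1) the pool is (6, 7, 3)
  run W5 (needs (5, 1, 2), free (6, 7, 3)); after release of (1, 1, 1) the pool is (7, 8, 4)
  run W4 (needs (5, 0, 4), free (7, 8, 4)); after release of (1, 2, 0) the pool is (8, 10, 4)


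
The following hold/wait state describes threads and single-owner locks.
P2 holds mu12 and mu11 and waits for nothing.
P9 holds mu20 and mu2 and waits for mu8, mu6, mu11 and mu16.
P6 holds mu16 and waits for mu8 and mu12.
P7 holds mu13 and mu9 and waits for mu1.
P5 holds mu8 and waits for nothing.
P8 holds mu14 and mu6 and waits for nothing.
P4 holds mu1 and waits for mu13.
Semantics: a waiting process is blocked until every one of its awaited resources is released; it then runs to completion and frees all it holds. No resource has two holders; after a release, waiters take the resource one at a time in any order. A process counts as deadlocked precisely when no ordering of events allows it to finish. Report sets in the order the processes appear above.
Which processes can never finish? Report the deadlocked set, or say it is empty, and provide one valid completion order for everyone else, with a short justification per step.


Deadlocked set: P7 and P4.
Key observation: the wait chain closes on itself along P7 -> P4 -> P7; no other process is dragged down with it.
One completion order for the rest: P2, P8, P5, P6, P9.
Walking it through:
  P2: no waits; runs immediately, freeing mu12 and mu11
  P8: no waits; runs immediately, freeing mu14 and mu6
  P5: no waits; runs immediately, freeing mu8
  run P6 (all its waits — mu8 and mu12 — are resolved); releases mu16
  run P9 (all its waits — mu8, mu6, mu11 and mu16 — are resolved); releases mu20 and mu2


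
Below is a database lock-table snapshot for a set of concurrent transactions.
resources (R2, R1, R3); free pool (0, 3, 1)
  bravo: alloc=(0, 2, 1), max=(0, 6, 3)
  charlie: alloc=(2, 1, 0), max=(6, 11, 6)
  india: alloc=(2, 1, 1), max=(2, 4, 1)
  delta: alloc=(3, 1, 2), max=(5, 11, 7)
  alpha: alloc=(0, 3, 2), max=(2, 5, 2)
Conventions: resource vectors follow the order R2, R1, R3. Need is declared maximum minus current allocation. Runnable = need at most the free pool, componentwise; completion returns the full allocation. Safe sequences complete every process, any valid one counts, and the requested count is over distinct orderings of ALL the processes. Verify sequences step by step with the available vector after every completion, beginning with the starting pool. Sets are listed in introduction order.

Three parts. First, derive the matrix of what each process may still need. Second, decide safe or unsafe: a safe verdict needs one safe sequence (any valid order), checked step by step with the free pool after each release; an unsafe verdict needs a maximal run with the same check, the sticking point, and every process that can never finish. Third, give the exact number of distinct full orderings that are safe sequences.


(1) Need matrix, components ordered R2, R1, R3:
  bravo: (0, 4, 2)
  charlie: (4, 10, 6)
  india: (0, 3, 0)
  delta: (2, 10, 5)
  alpha: (2, 2, 0)
(2) The state is UNSAFE.
Key observation: once india, alpha, bravo finish, the pool peaks at (2, 9, 5) — and every remaining process still needs more R1 than that.
Going as far as possible: india, alpha, bravo; after that, nothing fits. Walking it through:
  pool = (0, 3, 1)
  india needs (0, 3, 0) <= (0, 3, 1) -> finishes; pool += (2, 1, 1) = (2, 4, 2)
  alpha needs (2, 2, 0) <= (2, 4, 2) -> finishes; pool += (0, 3, 2) = (2, 7, 4)
  bravo needs (0, 4, 2) <= (2, 7, 4) -> finishes; pool += (0, 2, 1) = (2, 9, 5)
  charlie cannot run: need (4, 10, 6) vs free (2, 9, 5) (insufficient R2, R1 and R3)
  delta cannot run: need (2, 10, 5) vs free (2, 9, 5) (insufficient R1)
Never able to finish: charlie and delta.
(3) Precisely 0 of the possible complete orderings are safe sequences.


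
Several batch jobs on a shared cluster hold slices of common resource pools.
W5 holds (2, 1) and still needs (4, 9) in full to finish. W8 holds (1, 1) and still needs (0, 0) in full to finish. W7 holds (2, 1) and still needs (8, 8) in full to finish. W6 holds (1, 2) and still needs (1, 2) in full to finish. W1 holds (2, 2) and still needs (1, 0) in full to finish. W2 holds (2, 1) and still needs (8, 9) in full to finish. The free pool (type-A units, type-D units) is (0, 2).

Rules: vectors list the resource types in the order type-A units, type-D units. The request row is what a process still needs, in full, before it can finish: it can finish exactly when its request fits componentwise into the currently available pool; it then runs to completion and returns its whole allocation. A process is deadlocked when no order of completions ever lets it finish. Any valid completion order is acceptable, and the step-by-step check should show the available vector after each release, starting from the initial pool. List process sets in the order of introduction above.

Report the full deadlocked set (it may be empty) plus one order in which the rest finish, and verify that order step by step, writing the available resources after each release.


Deadlocked: W5, W7 and W2.
Key observation: the wall is type-D units: completing W8, W1, W6 brings the pool only to (4, 7), and all the rest need more.
A valid finishing order for the others: W8, W1, W6. Verifying each step:
  pool = (0, 2)
  run W8 (needs (0, 0), free (0, 2)); after release of (1, 1) the pool is (1, 3)
  run W1 (needs (1, 0), free (1, 3)); after release of (2, 2) the pool is (3, 5)
  run W6 (needs (1, 2), free (3, 5)); after release of (1, 2) the pool is (4, 7)
The stuck group stays short no matter what:
  blocked: W5 wants (4, 9), pool (4, 7) — not enough type-D units
  blocked: W7 wants (8, 8), pool (4, 7) — not enough type-A units and type-D units
  blocked: W2 wants (8, 9), pool (4, 7) — not enough type-A units and type-D units


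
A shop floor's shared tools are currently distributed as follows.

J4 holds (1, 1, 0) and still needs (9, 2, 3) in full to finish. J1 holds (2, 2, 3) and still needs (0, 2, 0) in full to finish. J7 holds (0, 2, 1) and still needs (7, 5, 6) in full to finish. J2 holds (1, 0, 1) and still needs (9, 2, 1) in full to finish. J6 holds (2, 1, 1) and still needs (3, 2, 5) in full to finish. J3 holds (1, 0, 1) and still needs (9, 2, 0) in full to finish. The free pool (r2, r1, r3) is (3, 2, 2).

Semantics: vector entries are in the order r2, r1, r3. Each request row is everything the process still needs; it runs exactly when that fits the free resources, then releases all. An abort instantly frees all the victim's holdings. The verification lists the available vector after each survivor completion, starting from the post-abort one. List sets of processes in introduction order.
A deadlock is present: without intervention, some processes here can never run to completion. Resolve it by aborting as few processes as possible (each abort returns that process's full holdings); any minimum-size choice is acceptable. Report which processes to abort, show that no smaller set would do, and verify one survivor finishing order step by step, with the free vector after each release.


The answer: abort J2 and J3.
Key observation: J4 could never have finished before the abort; with (2, 0, 2) returned by J2 and J3, it fits at step 3.
Minimality, checking each single-abort alternative: J4 alone leaves J2 blocked (short on r2); J1 alone leaves J4 blocked (short on r2); J7 alone leaves J4 blocked (short on r2); J2 alone leaves J4 blocked (short on r2); J6 alone leaves J4 blocked (short on r2); J3 alone leaves J4 blocked (short on r2).
One survivor order: J1, J6, J4, J7. Walking it through (post-abort pool first):
  pool = (5, 2, 4)
  J1: need (0, 2, 0) fits (5, 2, 4); releases (2, 2, 3), pool now (7, 4, 7)
  J6: need (3, 2, 5) fits (7, 4, 7); releases (2, 1, 1), pool now (9, 5, 8)
  J4: need (9, 2, 3) fits (9, 5, 8); releases (1, 1, 0), pool now (10, 6, 8)
  J7: need (7, 5, 6) fits (10, 6, 8); releases (0, 2, 1), pool now (10, 8, 9)


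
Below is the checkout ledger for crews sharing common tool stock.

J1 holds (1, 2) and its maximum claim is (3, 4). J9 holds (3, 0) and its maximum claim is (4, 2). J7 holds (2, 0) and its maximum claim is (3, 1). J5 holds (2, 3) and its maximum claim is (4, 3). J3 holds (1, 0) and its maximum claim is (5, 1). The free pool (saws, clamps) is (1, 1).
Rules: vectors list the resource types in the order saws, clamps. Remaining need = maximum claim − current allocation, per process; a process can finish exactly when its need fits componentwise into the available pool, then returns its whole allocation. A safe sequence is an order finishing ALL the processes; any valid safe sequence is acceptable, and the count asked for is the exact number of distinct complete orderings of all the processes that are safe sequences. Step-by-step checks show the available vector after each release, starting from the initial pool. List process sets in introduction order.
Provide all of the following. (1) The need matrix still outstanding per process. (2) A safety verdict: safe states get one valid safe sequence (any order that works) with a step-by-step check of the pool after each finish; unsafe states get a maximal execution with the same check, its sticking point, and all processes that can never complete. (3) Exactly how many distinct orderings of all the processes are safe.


(1) Remaining need (order saws, clamps):
  J1: (2, 2)
  J9: (1, 2)
  J7: (1, 1)
  J5: (2, 0)
  J3: (4, 1)
(2) SAFE. One safe sequence: J7, J5, J3, J1, J9.
Key observation: the order's first zero-slack moment is J7 ((1, 1) needed, (1, 1) free — a requested resource with nothing to spare).
Check, step by step:
  pool = (1, 1)
  run J7 (needs (1, 1), free (1, 1)); after release of (2, 0) the pool is (3, 1)
  run J5 (needs (2, 0), free (3, 1)); after release of (2, 3) the pool is (5, 4)
  run J3 (needs (4, 1), free (5, 4)); after release of (1, 0) the pool is (6, 4)
  run J1 (needs (2, 2), free (6, 4)); after release of (1, 2) the pool is (7, 6)
  run J9 (needs (1, 2), free (7, 6)); after release of (3, 0) the pool is (10, 6)
(3) Precisely 6 of the possible complete orderings are safe sequences.


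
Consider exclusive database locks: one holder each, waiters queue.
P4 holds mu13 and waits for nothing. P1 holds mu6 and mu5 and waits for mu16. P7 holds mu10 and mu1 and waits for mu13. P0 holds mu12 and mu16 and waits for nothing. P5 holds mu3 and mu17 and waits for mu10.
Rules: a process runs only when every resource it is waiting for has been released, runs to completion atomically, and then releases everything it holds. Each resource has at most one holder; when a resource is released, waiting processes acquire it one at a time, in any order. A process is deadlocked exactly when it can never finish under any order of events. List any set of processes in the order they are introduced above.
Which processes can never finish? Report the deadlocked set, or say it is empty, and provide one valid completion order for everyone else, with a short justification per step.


Nothing here is deadlocked.
Key observation: every chain of waits terminates; starting from the processes that wait on nothing, all the rest unlock in turn.
A valid finishing order for the others: P0, P4, P7, P5, P1.
Walking it through:
  P0: no waits; runs immediately, freeing mu12 and mu16
  P4: no waits; runs immediately, freeing mu13
  run P7 (all its waits — mu13 — are resolved); releases mu10 and mu1
  run P5 (all its waits — mu10 — are resolved); releases mu3 and mu17
  run P1 (all its waits — mu16 — are resolved); releases mu6 and mu5


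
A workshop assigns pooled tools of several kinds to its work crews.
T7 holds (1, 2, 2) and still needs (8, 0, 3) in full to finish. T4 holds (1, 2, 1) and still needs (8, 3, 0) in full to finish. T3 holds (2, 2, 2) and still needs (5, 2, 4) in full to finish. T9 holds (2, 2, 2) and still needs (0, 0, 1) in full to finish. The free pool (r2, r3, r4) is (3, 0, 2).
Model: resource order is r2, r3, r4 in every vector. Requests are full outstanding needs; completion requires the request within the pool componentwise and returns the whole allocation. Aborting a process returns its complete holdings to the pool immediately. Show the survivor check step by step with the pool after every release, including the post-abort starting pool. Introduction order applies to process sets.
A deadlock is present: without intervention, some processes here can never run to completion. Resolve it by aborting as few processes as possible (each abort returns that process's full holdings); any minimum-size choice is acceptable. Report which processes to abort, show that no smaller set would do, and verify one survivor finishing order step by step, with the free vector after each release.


The answer: abort T7.
Key observation: before aborting T7, T4 was permanently blocked — no order could ever run it; afterwards it completes at step 3.
Minimality: the empty abort set fails — the state is deadlocked as it stands.
One survivor order: T9, T3, T4. Walking it through (post-abort pool first):
  pool = (4, 2, 4)
  run T9 (needs (0, 0, 1), free (4, 2, 4)); after release of (2, 2, 2) the pool is (6, 4, 6)
  run T3 (needs (5, 2, 4), free (6, 4, 6)); after release of (2, 2, 2) the pool is (8, 6, 8)
  run T4 (needs (8, 3, 0), free (8, 6, 8)); after release of (1, 2, 1) the pool is (9, 8, 9)


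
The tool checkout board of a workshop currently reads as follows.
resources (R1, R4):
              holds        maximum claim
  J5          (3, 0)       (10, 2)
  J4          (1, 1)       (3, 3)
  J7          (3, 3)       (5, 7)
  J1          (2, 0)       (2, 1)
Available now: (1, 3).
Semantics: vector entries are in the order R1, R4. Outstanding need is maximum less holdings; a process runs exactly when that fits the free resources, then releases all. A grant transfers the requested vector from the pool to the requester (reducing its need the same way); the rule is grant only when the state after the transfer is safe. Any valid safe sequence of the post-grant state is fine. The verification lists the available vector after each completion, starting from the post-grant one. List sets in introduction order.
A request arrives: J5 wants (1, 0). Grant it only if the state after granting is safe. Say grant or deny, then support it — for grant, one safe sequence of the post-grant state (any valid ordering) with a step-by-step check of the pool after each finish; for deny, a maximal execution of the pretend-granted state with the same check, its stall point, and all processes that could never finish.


GRANT: granting preserves safety; a valid post-grant sequence is J1, J4, J7, J5.
Key observation: with (0, 3) left after the transfer, J1 can run at once — the state stays safe.
Verifying the post-grant state step by step:
  pool = (0, 3)
  J1 needs (0, 1) <= (0, 3) -> finishes; pool += (2, 0) = (2, 3)
  J4 needs (2, 2) <= (2, 3) -> finishes; pool += (1, 1) = (3, 4)
  J7 needs (2, 4) <= (3, 4) -> finishes; pool += (3, 3) = (6, 7)
  J5 needs (6, 2) <= (6, 7) -> finishes; pool += (4, 0) = (10, 7)


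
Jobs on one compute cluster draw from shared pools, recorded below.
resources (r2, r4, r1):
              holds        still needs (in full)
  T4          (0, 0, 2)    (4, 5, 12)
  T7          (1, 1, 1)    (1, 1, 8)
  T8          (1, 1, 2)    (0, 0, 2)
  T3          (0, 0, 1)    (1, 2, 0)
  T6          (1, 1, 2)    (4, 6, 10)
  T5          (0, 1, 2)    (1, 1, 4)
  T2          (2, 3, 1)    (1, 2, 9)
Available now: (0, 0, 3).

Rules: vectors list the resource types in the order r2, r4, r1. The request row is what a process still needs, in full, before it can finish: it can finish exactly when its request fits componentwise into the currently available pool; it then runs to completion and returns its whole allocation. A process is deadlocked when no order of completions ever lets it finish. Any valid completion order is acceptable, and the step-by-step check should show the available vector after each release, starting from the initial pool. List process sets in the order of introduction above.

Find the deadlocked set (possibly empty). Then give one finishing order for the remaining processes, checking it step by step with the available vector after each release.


The deadlocked set is empty.
Key observation: no deadlock: T8 fits now, and the freed resources carry the rest through.
The rest can finish in the order T8, T5, T3, T7, T2, T6, T4. Verifying each step:
  pool = (0, 0, 3)
  T8 needs (0, 0, 2) <= (0, 0, 3) -> finishes; pool += (1, 1, 2) = (1, 1, 5)
  T5 needs (1, 1, 4) <= (1, 1, 5) -> finishes; pool += (0, 1, 2) = (1, 2, 7)
  T3 needs (1, 2, 0) <= (1, 2, 7) -> finishes; pool += (0, 0, 1) = (1, 2, 8)
  T7 needs (1, 1, 8) <= (1, 2, 8) -> finishes; pool += (1, 1, 1) = (2, 3, 9)
  T2 needs (1, 2, 9) <= (2, 3, 9) -> finishes; pool += (2, 3, 1) = (4, 6, 10)
  T6 needs (4, 6, 10) <= (4, 6, 10) -> finishes; pool += (1, 1, 2) = (5, 7, 12)
  T4 needs (4, 5, 12) <= (5, 7, 12) -> finishes; pool += (0, 0, 2) = (5, 7, 14)


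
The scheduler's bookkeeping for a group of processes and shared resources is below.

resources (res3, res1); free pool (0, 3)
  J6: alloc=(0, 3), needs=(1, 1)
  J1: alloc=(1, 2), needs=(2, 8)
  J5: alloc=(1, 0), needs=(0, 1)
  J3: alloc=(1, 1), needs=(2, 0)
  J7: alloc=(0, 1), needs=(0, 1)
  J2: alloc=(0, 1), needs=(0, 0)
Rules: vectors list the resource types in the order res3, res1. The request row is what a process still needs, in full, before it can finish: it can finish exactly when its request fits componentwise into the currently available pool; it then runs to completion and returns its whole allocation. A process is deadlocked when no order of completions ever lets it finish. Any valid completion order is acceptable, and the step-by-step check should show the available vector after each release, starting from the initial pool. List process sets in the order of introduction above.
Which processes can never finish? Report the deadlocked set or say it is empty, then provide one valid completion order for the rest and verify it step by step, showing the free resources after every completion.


Deadlocked: J1 and J3.
Key observation: J7, J2, J5, J6 can finish, but then (1, 8) is all there is, and the blocked group's res3 demands exceed it.
One completion order for the rest: J7, J2, J5, J6. Verifying each step:
  pool = (0, 3)
  J7 needs (0, 1) <= (0, 3) -> finishes; pool += (0, 1) = (0, 4)
  J2 needs (0, 0) <= (0, 4) -> finishes; pool += (0, 1) = (0, 5)
  J5 needs (0, 1) <= (0, 5) -> finishes; pool += (1, 0) = (1, 5)
  J6 needs (1, 1) <= (1, 5) -> finishes; pool += (0, 3) = (1, 8)
The blocked processes can never fit:
  J1 still needs (2, 8) but only (1, 8) is free — short on res3
  J3 still needs (2, 0) but only (1, 8) is free — short on res3


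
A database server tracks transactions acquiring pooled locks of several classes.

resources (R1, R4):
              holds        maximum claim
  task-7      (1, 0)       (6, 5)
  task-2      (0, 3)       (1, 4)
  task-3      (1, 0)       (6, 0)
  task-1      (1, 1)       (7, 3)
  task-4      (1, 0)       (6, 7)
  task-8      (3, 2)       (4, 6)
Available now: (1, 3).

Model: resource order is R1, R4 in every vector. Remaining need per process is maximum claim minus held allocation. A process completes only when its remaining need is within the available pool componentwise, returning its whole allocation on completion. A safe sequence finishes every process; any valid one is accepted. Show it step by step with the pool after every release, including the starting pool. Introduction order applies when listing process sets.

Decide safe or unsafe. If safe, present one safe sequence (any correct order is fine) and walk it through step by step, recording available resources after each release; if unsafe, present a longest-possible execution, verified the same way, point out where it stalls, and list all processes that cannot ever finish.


UNSAFE.
Key observation: task-2, task-8 can finish, but then (4, 8) is all there is, and the blocked group's R1 demands exceed it.
A maximal execution: task-2, task-8 — then nothing else fits. Check, step by step:
  pool = (1, 3)
  task-2 needs (1, 1) <= (1, 3) -> finishes; pool += (0, 3) = (1, 6)
  task-8 needs (1, 4) <= (1, 6) -> finishes; pool += (3, 2) = (4, 8)
  task-7 still needs (5, 5) but only (4, 8) is free — short on R1
  task-3 still needs (5, 0) but only (4, 8) is free — short on R1
  task-1 still needs (6, 2) but only (4, 8) is free — short on R1
  task-4 still needs (5, 7) but only (4, 8) is free — short on R1
Processes that can never finish: task-7, task-3, task-1 and task-4.


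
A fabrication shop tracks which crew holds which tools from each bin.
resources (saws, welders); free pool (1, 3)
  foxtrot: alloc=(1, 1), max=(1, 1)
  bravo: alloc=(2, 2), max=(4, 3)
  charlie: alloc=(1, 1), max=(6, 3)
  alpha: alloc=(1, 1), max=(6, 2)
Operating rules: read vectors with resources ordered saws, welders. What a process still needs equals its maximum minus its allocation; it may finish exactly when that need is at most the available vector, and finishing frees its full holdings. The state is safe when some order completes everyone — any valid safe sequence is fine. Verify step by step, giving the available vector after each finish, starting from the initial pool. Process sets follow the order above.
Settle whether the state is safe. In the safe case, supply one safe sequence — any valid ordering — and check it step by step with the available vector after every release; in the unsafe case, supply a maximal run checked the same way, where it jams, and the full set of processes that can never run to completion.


UNSAFE — no complete ordering exists.
Key observation: even finishing foxtrot, bravo leaves just (4, 6) free — too little saws for any of the remaining processes.
The run foxtrot, bravo cannot be extended any further. Verifying each step:
  pool = (1, 3)
  run foxtrot (needs (0, 0), free (1, 3)); after release of (1, 1) the pool is (2, 4)
  run bravo (needs (2, 1), free (2, 4)); after release of (2, 2) the pool is (4, 6)
  charlie still needs (5, 2) but only (4, 6) is free — short on saws
  alpha still needs (5, 1) but only (4, 6) is free — short on saws
Processes that can never finish: charlie and alpha.


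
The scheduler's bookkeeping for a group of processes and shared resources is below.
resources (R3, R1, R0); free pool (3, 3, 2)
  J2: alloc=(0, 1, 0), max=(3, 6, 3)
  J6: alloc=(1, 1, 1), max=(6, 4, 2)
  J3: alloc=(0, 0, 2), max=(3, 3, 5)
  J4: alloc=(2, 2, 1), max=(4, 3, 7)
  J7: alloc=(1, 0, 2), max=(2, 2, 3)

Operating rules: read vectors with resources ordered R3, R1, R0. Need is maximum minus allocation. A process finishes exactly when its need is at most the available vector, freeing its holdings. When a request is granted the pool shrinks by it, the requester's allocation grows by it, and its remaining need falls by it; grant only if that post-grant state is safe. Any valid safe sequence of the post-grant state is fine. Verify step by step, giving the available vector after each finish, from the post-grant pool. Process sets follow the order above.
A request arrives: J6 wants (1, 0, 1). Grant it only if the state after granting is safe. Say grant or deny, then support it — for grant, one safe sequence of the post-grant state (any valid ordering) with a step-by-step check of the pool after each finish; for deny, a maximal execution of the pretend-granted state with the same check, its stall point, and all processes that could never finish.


DENY — the pretend-granted state is unsafe.
Key observation: after J7, J3 the pool peaks at (3, 3, 5), and each blocked process is short somewhere: J2 on R1; J6 on R3; J4 on R0.
On the post-grant state, J7, J3 is a maximal run — nothing extends it. Check, step by step:
  pool = (2, 3, 1)
  run J7 (needs (1, 2, 1), free (2, 3, 1)); after release of (1, 0, 2) the pool is (3, 3, 3)
  run J3 (needs (3, 3, 3), free (3, 3, 3)); after release of (0, 0, 2) the pool is (3, 3, 5)
  J2 cannot run: need (3, 5, 3) vs free (3, 3, 5) (insufficient R1)
  J6 cannot run: need (4, 3, 0) vs free (3, 3, 5) (insufficient R3)
  J4 cannot run: need (2, 1, 6) vs free (3, 3, 5) (insufficient R0)
Post-grant, the permanently blocked set is J2, J6 and J4.


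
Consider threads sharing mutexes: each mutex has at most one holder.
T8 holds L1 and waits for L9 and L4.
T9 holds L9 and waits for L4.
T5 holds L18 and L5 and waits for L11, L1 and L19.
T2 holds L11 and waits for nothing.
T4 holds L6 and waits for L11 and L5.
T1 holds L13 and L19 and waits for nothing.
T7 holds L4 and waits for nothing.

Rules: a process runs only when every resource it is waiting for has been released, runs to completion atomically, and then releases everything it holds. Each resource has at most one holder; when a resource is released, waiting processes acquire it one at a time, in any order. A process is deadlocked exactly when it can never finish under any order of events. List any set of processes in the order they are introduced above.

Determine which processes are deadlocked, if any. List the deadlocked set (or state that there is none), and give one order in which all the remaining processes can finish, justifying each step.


The deadlocked set is empty.
Key observation: the wait graph is acyclic; completion cascades from the unblocked processes through everyone else.
The rest can finish in the order T1, T2, T7, T9, T8, T5, T4.
Verifying each step:
  T1: no waits; runs immediately, freeing L13 and L19
  T2: no waits; runs immediately, freeing L11
  T7: no waits; runs immediately, freeing L4
  T9: everything it awaited (L4) is free; runs, freeing L9
  T8: everything it awaited (L9 and L4) is free; runs, freeing L1
  T5: everything it awaited (L11, L1 and L19) is free; runs, freeing L18 and L5
  T4: everything it awaited (L11 and L5) is free; runs, freeing L6


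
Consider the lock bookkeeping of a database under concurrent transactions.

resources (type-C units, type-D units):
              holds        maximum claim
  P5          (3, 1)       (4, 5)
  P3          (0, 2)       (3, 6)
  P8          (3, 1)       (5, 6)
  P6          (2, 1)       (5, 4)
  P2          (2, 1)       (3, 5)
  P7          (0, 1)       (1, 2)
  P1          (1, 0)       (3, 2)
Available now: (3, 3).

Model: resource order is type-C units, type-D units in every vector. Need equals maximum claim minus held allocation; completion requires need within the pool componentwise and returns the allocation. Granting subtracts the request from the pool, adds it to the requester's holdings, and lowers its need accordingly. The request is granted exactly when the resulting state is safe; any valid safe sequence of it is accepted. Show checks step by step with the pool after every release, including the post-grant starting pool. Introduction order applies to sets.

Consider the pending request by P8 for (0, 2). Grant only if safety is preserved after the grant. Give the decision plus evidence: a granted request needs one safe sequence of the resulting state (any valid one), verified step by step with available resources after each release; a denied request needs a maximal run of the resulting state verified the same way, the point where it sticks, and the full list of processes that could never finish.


DENY: after the grant no complete ordering would exist.
Key observation: after P7, P1 complete, (4, 2) is the best the pool ever gets, yet each leftover process wants more type-D units.
On the post-grant state, P7, P1 is a maximal run — nothing extends it. Walking it through:
  pool = (3, 1)
  P7: need (1, 1) fits (3, 1); releases (0, 1), pool now (3, 2)
  P1: need (2, 2) fits (3, 2); releases (1, 0), pool now (4, 2)
  P5 still needs (1, 4) but only (4, 2) is free — short on type-D units
  P3 still needs (3, 4) but only (4, 2) is free — short on type-D units
  P8 still needs (2, 3) but only (4, 2) is free — short on type-D units
  P6 still needs (3, 3) but only (4, 2) is free — short on type-D units
  P2 still needs (1, 4) but only (4, 2) is free — short on type-D units
Processes that could never finish after the grant: P5, P3, P8, P6 and P2.


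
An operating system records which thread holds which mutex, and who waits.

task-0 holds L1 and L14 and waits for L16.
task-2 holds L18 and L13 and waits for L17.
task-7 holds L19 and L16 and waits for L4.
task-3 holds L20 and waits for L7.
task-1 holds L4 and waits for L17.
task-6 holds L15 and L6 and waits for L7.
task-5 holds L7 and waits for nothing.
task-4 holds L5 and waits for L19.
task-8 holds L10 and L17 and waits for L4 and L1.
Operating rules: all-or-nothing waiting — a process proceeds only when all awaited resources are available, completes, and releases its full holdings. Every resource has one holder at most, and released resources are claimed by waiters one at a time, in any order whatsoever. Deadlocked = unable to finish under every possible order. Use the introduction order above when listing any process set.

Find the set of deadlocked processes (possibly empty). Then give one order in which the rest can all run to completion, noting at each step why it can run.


Deadlocked set: task-0, task-2, task-7, task-1, task-4 and task-8.
Key observation: the loop task-0 -> task-7 -> task-1 -> task-8 -> task-0 blocks itself forever; task-2 and task-4 wait into the deadlock from upstream.
One completion order for the rest: task-5, task-3, task-6.
Verifying each step:
  run task-5 (it waits on nothing); releases L7
  task-3: everything it awaited (L7) is free; runs, freeing L20
  task-6: everything it awaited (L7) is free; runs, freeing L15 and L6


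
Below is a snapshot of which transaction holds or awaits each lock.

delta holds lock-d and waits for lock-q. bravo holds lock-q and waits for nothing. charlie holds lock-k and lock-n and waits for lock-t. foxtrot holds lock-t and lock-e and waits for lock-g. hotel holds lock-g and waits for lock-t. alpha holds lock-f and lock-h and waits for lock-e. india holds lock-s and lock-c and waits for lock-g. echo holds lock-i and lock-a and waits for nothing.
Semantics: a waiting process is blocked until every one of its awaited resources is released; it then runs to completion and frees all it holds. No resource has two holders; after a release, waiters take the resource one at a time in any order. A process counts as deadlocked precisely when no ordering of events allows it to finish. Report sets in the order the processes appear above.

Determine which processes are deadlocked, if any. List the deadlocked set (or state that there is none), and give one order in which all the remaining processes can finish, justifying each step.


The deadlocked set is charlie, foxtrot, hotel, alpha and india.
Key observation: the loop foxtrot -> hotel -> foxtrot blocks itself forever; charlie, alpha and india wait into the deadlock from upstream.
A valid finishing order for the others: bravo, echo, delta.
Walking it through:
  bravo: no waits; runs immediately, freeing lock-q
  echo: no waits; runs immediately, freeing lock-i and lock-a
  run delta (all its waits — lock-q — are resolved); releases lock-d


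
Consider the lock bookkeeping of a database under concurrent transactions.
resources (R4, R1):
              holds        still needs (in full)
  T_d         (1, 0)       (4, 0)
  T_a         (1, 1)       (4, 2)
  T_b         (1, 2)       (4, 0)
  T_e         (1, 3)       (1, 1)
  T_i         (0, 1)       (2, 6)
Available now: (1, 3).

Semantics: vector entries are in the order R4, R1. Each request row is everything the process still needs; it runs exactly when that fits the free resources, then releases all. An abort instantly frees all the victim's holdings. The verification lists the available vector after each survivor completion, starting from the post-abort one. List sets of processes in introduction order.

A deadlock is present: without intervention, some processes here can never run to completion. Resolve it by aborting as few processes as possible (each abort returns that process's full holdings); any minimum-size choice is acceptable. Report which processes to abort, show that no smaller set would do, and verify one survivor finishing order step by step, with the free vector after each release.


Minimum abort set: T_d and T_a.
Key observation: T_b could never have finished before the abort; with (2, 1) returned by T_d and T_a, it fits at step 2.
Why nothing smaller works — every single abort fails: T_d alone leaves T_a blocked (short on R4); T_a alone leaves T_d blocked (short on R4); T_b alone leaves T_d blocked (short on R4); T_e alone leaves T_d blocked (short on R4); T_i alone leaves T_d blocked (short on R4).
The survivors complete as T_e, T_b, T_i. Verifying each step (starting from the post-abort pool):
  pool = (3, 4)
  T_e needs (1, 1) <= (3, 4) -> finishes; pool += (1, 3) = (4, 7)
  T_b needs (4, 0) <= (4, 7) -> finishes; pool += (1, 2) = (5, 9)
  T_i needs (2, 6) <= (5, 9) -> finishes; pool += (0, 1) = (5, 10)
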